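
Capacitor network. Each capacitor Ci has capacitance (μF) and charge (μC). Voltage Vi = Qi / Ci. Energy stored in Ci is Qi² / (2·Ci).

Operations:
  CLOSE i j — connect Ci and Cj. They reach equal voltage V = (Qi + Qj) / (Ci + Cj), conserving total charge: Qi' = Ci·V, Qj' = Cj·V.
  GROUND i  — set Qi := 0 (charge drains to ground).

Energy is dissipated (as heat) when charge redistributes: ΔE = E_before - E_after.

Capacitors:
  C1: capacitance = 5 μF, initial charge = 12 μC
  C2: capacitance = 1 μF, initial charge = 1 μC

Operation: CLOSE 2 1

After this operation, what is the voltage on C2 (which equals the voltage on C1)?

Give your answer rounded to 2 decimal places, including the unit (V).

Initial: C1(5μF, Q=12μC, V=2.40V), C2(1μF, Q=1μC, V=1.00V)
Op 1: CLOSE 2-1: Q_total=13.00, C_total=6.00, V=2.17; Q2=2.17, Q1=10.83; dissipated=0.817

Answer: 2.17 V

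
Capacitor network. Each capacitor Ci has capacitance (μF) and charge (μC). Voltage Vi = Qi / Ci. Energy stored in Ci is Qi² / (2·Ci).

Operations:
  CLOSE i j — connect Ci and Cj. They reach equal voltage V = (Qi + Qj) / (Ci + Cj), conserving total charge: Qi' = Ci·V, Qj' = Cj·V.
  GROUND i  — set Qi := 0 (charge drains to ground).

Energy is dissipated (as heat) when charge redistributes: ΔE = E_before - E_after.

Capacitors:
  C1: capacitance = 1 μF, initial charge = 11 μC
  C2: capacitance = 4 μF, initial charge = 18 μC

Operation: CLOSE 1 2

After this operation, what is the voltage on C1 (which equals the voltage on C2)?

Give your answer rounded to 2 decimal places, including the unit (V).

Initial: C1(1μF, Q=11μC, V=11.00V), C2(4μF, Q=18μC, V=4.50V)
Op 1: CLOSE 1-2: Q_total=29.00, C_total=5.00, V=5.80; Q1=5.80, Q2=23.20; dissipated=16.900

Answer: 5.80 V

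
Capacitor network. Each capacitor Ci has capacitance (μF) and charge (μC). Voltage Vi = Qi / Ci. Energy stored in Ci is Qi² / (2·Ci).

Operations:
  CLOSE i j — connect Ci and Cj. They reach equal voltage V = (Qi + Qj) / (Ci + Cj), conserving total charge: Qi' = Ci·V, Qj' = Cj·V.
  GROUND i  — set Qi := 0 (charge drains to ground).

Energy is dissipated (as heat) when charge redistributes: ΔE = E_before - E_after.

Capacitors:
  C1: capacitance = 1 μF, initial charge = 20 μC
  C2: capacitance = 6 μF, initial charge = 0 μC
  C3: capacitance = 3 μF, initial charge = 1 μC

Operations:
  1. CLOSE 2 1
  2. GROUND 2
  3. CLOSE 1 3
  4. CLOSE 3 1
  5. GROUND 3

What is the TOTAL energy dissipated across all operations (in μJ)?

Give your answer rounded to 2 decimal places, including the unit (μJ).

Answer: 199.70 μJ

Derivation:
Initial: C1(1μF, Q=20μC, V=20.00V), C2(6μF, Q=0μC, V=0.00V), C3(3μF, Q=1μC, V=0.33V)
Op 1: CLOSE 2-1: Q_total=20.00, C_total=7.00, V=2.86; Q2=17.14, Q1=2.86; dissipated=171.429
Op 2: GROUND 2: Q2=0; energy lost=24.490
Op 3: CLOSE 1-3: Q_total=3.86, C_total=4.00, V=0.96; Q1=0.96, Q3=2.89; dissipated=2.389
Op 4: CLOSE 3-1: Q_total=3.86, C_total=4.00, V=0.96; Q3=2.89, Q1=0.96; dissipated=0.000
Op 5: GROUND 3: Q3=0; energy lost=1.395
Total dissipated: 199.702 μJ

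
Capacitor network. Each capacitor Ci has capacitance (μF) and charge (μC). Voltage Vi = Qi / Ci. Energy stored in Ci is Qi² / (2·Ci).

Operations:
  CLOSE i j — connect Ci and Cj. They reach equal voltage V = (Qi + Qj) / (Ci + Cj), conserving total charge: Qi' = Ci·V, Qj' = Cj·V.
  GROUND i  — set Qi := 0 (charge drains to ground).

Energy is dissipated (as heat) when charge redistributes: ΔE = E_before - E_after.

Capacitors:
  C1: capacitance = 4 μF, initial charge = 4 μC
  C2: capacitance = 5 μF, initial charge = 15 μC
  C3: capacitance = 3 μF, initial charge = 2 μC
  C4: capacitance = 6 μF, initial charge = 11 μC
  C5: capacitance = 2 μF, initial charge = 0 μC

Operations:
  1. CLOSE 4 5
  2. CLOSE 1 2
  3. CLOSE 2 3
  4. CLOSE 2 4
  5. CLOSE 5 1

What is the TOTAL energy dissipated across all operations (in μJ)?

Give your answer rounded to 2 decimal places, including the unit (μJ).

Initial: C1(4μF, Q=4μC, V=1.00V), C2(5μF, Q=15μC, V=3.00V), C3(3μF, Q=2μC, V=0.67V), C4(6μF, Q=11μC, V=1.83V), C5(2μF, Q=0μC, V=0.00V)
Op 1: CLOSE 4-5: Q_total=11.00, C_total=8.00, V=1.38; Q4=8.25, Q5=2.75; dissipated=2.521
Op 2: CLOSE 1-2: Q_total=19.00, C_total=9.00, V=2.11; Q1=8.44, Q2=10.56; dissipated=4.444
Op 3: CLOSE 2-3: Q_total=12.56, C_total=8.00, V=1.57; Q2=7.85, Q3=4.71; dissipated=1.956
Op 4: CLOSE 2-4: Q_total=16.10, C_total=11.00, V=1.46; Q2=7.32, Q4=8.78; dissipated=0.052
Op 5: CLOSE 5-1: Q_total=11.19, C_total=6.00, V=1.87; Q5=3.73, Q1=7.46; dissipated=0.361
Total dissipated: 9.334 μJ

Answer: 9.33 μJ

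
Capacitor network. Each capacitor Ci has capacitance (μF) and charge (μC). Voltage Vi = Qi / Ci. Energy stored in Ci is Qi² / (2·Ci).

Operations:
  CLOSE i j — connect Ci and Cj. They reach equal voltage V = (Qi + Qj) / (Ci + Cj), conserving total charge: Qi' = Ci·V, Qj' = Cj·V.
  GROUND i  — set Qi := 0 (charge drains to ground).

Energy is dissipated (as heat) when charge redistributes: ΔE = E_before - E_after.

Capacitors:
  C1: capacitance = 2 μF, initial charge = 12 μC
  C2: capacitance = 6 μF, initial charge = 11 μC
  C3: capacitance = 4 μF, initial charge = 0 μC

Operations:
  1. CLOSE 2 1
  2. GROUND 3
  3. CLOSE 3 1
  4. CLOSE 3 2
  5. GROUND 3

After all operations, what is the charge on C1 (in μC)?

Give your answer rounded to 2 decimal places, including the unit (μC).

Answer: 1.92 μC

Derivation:
Initial: C1(2μF, Q=12μC, V=6.00V), C2(6μF, Q=11μC, V=1.83V), C3(4μF, Q=0μC, V=0.00V)
Op 1: CLOSE 2-1: Q_total=23.00, C_total=8.00, V=2.88; Q2=17.25, Q1=5.75; dissipated=13.021
Op 2: GROUND 3: Q3=0; energy lost=0.000
Op 3: CLOSE 3-1: Q_total=5.75, C_total=6.00, V=0.96; Q3=3.83, Q1=1.92; dissipated=5.510
Op 4: CLOSE 3-2: Q_total=21.08, C_total=10.00, V=2.11; Q3=8.43, Q2=12.65; dissipated=4.408
Op 5: GROUND 3: Q3=0; energy lost=8.890
Final charges: Q1=1.92, Q2=12.65, Q3=0.00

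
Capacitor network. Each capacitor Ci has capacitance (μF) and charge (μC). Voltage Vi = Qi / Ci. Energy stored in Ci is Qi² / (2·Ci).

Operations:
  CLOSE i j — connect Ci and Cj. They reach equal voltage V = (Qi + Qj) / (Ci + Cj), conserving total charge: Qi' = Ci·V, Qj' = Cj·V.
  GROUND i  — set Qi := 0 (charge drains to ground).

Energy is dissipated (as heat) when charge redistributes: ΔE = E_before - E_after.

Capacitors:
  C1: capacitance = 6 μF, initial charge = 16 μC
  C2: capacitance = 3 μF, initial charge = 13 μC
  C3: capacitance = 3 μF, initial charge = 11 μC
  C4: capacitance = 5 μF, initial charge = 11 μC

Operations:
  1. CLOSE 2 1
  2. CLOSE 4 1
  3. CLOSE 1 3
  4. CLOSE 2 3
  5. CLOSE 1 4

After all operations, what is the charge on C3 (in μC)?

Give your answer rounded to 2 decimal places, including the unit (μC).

Answer: 9.42 μC

Derivation:
Initial: C1(6μF, Q=16μC, V=2.67V), C2(3μF, Q=13μC, V=4.33V), C3(3μF, Q=11μC, V=3.67V), C4(5μF, Q=11μC, V=2.20V)
Op 1: CLOSE 2-1: Q_total=29.00, C_total=9.00, V=3.22; Q2=9.67, Q1=19.33; dissipated=2.778
Op 2: CLOSE 4-1: Q_total=30.33, C_total=11.00, V=2.76; Q4=13.79, Q1=16.55; dissipated=1.425
Op 3: CLOSE 1-3: Q_total=27.55, C_total=9.00, V=3.06; Q1=18.36, Q3=9.18; dissipated=0.826
Op 4: CLOSE 2-3: Q_total=18.85, C_total=6.00, V=3.14; Q2=9.42, Q3=9.42; dissipated=0.020
Op 5: CLOSE 1-4: Q_total=32.15, C_total=11.00, V=2.92; Q1=17.54, Q4=14.61; dissipated=0.125
Final charges: Q1=17.54, Q2=9.42, Q3=9.42, Q4=14.61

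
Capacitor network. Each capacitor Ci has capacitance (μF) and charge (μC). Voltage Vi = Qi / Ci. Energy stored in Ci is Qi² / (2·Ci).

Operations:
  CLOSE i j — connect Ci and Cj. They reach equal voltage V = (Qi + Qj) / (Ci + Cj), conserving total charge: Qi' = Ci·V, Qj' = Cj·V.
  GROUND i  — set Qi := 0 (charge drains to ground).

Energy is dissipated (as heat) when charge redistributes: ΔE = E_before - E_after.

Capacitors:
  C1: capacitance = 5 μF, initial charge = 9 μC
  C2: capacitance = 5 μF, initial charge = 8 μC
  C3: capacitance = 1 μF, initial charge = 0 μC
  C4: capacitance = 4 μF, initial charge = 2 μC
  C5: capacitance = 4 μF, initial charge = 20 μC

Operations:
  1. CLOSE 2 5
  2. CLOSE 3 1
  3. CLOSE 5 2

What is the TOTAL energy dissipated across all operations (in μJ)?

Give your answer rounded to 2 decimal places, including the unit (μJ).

Initial: C1(5μF, Q=9μC, V=1.80V), C2(5μF, Q=8μC, V=1.60V), C3(1μF, Q=0μC, V=0.00V), C4(4μF, Q=2μC, V=0.50V), C5(4μF, Q=20μC, V=5.00V)
Op 1: CLOSE 2-5: Q_total=28.00, C_total=9.00, V=3.11; Q2=15.56, Q5=12.44; dissipated=12.844
Op 2: CLOSE 3-1: Q_total=9.00, C_total=6.00, V=1.50; Q3=1.50, Q1=7.50; dissipated=1.350
Op 3: CLOSE 5-2: Q_total=28.00, C_total=9.00, V=3.11; Q5=12.44, Q2=15.56; dissipated=0.000
Total dissipated: 14.194 μJ

Answer: 14.19 μJ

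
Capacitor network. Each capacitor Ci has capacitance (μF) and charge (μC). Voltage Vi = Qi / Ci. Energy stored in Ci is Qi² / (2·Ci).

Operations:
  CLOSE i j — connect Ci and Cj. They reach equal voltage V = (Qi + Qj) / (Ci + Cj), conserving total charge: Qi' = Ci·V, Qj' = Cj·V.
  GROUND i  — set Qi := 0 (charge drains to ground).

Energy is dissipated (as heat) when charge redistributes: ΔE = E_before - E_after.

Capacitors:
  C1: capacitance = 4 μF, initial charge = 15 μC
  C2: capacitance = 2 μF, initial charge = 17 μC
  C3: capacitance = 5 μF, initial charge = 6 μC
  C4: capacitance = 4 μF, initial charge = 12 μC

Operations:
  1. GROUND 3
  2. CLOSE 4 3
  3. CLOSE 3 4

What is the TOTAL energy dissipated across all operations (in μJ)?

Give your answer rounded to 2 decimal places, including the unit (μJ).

Initial: C1(4μF, Q=15μC, V=3.75V), C2(2μF, Q=17μC, V=8.50V), C3(5μF, Q=6μC, V=1.20V), C4(4μF, Q=12μC, V=3.00V)
Op 1: GROUND 3: Q3=0; energy lost=3.600
Op 2: CLOSE 4-3: Q_total=12.00, C_total=9.00, V=1.33; Q4=5.33, Q3=6.67; dissipated=10.000
Op 3: CLOSE 3-4: Q_total=12.00, C_total=9.00, V=1.33; Q3=6.67, Q4=5.33; dissipated=0.000
Total dissipated: 13.600 μJ

Answer: 13.60 μJ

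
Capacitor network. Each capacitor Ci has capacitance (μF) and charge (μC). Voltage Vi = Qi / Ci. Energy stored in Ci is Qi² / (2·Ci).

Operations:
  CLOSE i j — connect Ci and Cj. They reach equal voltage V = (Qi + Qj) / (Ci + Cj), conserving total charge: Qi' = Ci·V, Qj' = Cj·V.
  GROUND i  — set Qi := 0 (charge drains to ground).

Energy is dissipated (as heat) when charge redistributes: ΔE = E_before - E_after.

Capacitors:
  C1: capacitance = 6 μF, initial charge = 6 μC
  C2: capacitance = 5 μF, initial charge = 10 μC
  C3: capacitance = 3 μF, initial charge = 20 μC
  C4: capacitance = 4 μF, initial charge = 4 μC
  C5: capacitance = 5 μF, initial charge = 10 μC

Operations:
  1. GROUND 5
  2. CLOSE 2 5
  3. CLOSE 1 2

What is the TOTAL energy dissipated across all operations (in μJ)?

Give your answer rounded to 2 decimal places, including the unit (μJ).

Initial: C1(6μF, Q=6μC, V=1.00V), C2(5μF, Q=10μC, V=2.00V), C3(3μF, Q=20μC, V=6.67V), C4(4μF, Q=4μC, V=1.00V), C5(5μF, Q=10μC, V=2.00V)
Op 1: GROUND 5: Q5=0; energy lost=10.000
Op 2: CLOSE 2-5: Q_total=10.00, C_total=10.00, V=1.00; Q2=5.00, Q5=5.00; dissipated=5.000
Op 3: CLOSE 1-2: Q_total=11.00, C_total=11.00, V=1.00; Q1=6.00, Q2=5.00; dissipated=0.000
Total dissipated: 15.000 μJ

Answer: 15.00 μJ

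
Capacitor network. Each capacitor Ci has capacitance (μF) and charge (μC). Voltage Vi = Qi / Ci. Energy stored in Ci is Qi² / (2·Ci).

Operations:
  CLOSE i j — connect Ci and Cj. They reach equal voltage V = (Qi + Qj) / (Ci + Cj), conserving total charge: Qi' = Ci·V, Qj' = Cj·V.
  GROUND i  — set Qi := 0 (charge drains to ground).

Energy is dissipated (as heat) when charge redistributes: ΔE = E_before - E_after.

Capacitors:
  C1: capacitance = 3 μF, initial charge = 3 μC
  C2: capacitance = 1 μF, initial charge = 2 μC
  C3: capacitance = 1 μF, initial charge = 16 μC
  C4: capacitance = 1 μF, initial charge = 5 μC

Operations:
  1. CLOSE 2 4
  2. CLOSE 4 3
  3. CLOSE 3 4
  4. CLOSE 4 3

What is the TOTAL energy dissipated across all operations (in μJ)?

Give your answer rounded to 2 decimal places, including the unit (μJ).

Initial: C1(3μF, Q=3μC, V=1.00V), C2(1μF, Q=2μC, V=2.00V), C3(1μF, Q=16μC, V=16.00V), C4(1μF, Q=5μC, V=5.00V)
Op 1: CLOSE 2-4: Q_total=7.00, C_total=2.00, V=3.50; Q2=3.50, Q4=3.50; dissipated=2.250
Op 2: CLOSE 4-3: Q_total=19.50, C_total=2.00, V=9.75; Q4=9.75, Q3=9.75; dissipated=39.062
Op 3: CLOSE 3-4: Q_total=19.50, C_total=2.00, V=9.75; Q3=9.75, Q4=9.75; dissipated=0.000
Op 4: CLOSE 4-3: Q_total=19.50, C_total=2.00, V=9.75; Q4=9.75, Q3=9.75; dissipated=0.000
Total dissipated: 41.312 μJ

Answer: 41.31 μJ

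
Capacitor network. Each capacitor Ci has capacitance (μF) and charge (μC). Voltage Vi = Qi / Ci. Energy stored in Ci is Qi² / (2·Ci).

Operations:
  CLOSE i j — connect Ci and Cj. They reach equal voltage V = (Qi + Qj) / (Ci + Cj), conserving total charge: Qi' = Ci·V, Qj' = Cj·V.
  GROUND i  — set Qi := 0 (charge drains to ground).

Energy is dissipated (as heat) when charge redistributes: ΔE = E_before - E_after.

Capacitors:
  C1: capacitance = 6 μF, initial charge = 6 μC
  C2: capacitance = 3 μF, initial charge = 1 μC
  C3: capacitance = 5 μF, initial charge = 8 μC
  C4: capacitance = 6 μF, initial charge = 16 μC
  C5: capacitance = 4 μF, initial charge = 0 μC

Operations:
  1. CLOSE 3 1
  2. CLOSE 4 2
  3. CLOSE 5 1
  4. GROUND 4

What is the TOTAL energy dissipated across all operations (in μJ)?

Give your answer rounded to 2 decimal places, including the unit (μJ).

Initial: C1(6μF, Q=6μC, V=1.00V), C2(3μF, Q=1μC, V=0.33V), C3(5μF, Q=8μC, V=1.60V), C4(6μF, Q=16μC, V=2.67V), C5(4μF, Q=0μC, V=0.00V)
Op 1: CLOSE 3-1: Q_total=14.00, C_total=11.00, V=1.27; Q3=6.36, Q1=7.64; dissipated=0.491
Op 2: CLOSE 4-2: Q_total=17.00, C_total=9.00, V=1.89; Q4=11.33, Q2=5.67; dissipated=5.444
Op 3: CLOSE 5-1: Q_total=7.64, C_total=10.00, V=0.76; Q5=3.05, Q1=4.58; dissipated=1.944
Op 4: GROUND 4: Q4=0; energy lost=10.704
Total dissipated: 18.583 μJ

Answer: 18.58 μJ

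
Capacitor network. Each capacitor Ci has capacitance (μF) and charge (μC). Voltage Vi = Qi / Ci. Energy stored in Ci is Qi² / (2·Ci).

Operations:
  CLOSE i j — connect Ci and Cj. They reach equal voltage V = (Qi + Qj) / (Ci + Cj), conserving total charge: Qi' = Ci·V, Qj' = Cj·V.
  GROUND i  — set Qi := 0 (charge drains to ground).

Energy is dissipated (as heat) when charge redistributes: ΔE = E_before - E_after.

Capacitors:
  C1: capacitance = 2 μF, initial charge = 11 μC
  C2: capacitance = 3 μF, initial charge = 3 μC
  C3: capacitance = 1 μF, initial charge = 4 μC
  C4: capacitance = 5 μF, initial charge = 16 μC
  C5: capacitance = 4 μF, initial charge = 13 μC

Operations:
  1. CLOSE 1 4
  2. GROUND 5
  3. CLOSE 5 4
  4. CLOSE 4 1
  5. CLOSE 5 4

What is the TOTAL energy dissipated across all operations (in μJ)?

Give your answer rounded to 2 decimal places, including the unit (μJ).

Initial: C1(2μF, Q=11μC, V=5.50V), C2(3μF, Q=3μC, V=1.00V), C3(1μF, Q=4μC, V=4.00V), C4(5μF, Q=16μC, V=3.20V), C5(4μF, Q=13μC, V=3.25V)
Op 1: CLOSE 1-4: Q_total=27.00, C_total=7.00, V=3.86; Q1=7.71, Q4=19.29; dissipated=3.779
Op 2: GROUND 5: Q5=0; energy lost=21.125
Op 3: CLOSE 5-4: Q_total=19.29, C_total=9.00, V=2.14; Q5=8.57, Q4=10.71; dissipated=16.531
Op 4: CLOSE 4-1: Q_total=18.43, C_total=7.00, V=2.63; Q4=13.16, Q1=5.27; dissipated=2.099
Op 5: CLOSE 5-4: Q_total=21.73, C_total=9.00, V=2.41; Q5=9.66, Q4=12.07; dissipated=0.267
Total dissipated: 43.800 μJ

Answer: 43.80 μJ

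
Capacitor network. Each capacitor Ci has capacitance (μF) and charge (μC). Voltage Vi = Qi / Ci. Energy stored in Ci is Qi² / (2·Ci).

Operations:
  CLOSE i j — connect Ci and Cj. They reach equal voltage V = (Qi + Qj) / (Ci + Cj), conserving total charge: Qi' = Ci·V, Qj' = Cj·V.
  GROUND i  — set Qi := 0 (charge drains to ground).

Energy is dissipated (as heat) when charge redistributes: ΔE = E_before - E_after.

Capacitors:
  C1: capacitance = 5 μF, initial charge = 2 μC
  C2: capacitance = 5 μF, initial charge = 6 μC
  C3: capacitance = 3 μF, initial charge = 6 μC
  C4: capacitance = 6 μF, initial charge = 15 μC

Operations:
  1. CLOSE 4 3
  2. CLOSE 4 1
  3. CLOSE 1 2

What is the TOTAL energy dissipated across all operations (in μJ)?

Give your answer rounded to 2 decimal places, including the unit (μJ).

Initial: C1(5μF, Q=2μC, V=0.40V), C2(5μF, Q=6μC, V=1.20V), C3(3μF, Q=6μC, V=2.00V), C4(6μF, Q=15μC, V=2.50V)
Op 1: CLOSE 4-3: Q_total=21.00, C_total=9.00, V=2.33; Q4=14.00, Q3=7.00; dissipated=0.250
Op 2: CLOSE 4-1: Q_total=16.00, C_total=11.00, V=1.45; Q4=8.73, Q1=7.27; dissipated=5.097
Op 3: CLOSE 1-2: Q_total=13.27, C_total=10.00, V=1.33; Q1=6.64, Q2=6.64; dissipated=0.081
Total dissipated: 5.428 μJ

Answer: 5.43 μJ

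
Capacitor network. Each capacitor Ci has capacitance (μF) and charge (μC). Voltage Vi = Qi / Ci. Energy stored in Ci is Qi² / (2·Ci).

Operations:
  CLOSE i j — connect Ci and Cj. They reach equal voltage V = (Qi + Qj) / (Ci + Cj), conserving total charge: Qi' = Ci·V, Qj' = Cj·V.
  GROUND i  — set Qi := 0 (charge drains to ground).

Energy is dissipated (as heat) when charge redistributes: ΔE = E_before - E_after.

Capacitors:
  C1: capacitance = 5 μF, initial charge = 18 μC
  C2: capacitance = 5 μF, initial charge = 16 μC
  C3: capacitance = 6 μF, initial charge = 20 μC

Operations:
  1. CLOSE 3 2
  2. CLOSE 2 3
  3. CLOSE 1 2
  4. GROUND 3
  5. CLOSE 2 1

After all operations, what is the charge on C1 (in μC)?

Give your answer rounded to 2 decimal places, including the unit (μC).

Initial: C1(5μF, Q=18μC, V=3.60V), C2(5μF, Q=16μC, V=3.20V), C3(6μF, Q=20μC, V=3.33V)
Op 1: CLOSE 3-2: Q_total=36.00, C_total=11.00, V=3.27; Q3=19.64, Q2=16.36; dissipated=0.024
Op 2: CLOSE 2-3: Q_total=36.00, C_total=11.00, V=3.27; Q2=16.36, Q3=19.64; dissipated=0.000
Op 3: CLOSE 1-2: Q_total=34.36, C_total=10.00, V=3.44; Q1=17.18, Q2=17.18; dissipated=0.134
Op 4: GROUND 3: Q3=0; energy lost=32.132
Op 5: CLOSE 2-1: Q_total=34.36, C_total=10.00, V=3.44; Q2=17.18, Q1=17.18; dissipated=0.000
Final charges: Q1=17.18, Q2=17.18, Q3=0.00

Answer: 17.18 μC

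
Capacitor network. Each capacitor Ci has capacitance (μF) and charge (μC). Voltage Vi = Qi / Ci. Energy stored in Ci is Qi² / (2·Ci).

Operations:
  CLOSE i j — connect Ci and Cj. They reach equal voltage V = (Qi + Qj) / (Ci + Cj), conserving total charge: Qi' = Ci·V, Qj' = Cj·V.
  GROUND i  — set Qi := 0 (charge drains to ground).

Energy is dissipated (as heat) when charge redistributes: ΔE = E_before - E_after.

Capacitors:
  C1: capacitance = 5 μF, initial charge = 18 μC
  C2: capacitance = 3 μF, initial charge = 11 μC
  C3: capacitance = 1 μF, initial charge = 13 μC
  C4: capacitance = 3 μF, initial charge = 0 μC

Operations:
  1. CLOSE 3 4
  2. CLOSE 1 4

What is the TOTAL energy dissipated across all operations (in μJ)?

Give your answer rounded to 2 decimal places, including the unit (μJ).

Answer: 63.49 μJ

Derivation:
Initial: C1(5μF, Q=18μC, V=3.60V), C2(3μF, Q=11μC, V=3.67V), C3(1μF, Q=13μC, V=13.00V), C4(3μF, Q=0μC, V=0.00V)
Op 1: CLOSE 3-4: Q_total=13.00, C_total=4.00, V=3.25; Q3=3.25, Q4=9.75; dissipated=63.375
Op 2: CLOSE 1-4: Q_total=27.75, C_total=8.00, V=3.47; Q1=17.34, Q4=10.41; dissipated=0.115
Total dissipated: 63.490 μJ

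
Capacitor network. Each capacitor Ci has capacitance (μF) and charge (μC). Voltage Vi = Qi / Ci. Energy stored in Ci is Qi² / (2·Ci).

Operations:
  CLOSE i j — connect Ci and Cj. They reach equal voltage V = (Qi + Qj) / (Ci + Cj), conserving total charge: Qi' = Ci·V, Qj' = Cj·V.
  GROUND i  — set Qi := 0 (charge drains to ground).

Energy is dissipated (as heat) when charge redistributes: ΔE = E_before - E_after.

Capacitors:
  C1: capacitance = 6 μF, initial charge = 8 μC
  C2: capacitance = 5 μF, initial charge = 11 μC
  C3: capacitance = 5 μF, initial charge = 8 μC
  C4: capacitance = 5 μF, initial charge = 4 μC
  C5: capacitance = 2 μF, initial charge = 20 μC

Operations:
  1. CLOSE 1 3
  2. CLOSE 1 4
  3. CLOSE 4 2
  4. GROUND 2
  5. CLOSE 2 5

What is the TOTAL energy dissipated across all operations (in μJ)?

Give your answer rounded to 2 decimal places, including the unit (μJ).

Answer: 80.51 μJ

Derivation:
Initial: C1(6μF, Q=8μC, V=1.33V), C2(5μF, Q=11μC, V=2.20V), C3(5μF, Q=8μC, V=1.60V), C4(5μF, Q=4μC, V=0.80V), C5(2μF, Q=20μC, V=10.00V)
Op 1: CLOSE 1-3: Q_total=16.00, C_total=11.00, V=1.45; Q1=8.73, Q3=7.27; dissipated=0.097
Op 2: CLOSE 1-4: Q_total=12.73, C_total=11.00, V=1.16; Q1=6.94, Q4=5.79; dissipated=0.584
Op 3: CLOSE 4-2: Q_total=16.79, C_total=10.00, V=1.68; Q4=8.39, Q2=8.39; dissipated=1.360
Op 4: GROUND 2: Q2=0; energy lost=7.044
Op 5: CLOSE 2-5: Q_total=20.00, C_total=7.00, V=2.86; Q2=14.29, Q5=5.71; dissipated=71.429
Total dissipated: 80.513 μJ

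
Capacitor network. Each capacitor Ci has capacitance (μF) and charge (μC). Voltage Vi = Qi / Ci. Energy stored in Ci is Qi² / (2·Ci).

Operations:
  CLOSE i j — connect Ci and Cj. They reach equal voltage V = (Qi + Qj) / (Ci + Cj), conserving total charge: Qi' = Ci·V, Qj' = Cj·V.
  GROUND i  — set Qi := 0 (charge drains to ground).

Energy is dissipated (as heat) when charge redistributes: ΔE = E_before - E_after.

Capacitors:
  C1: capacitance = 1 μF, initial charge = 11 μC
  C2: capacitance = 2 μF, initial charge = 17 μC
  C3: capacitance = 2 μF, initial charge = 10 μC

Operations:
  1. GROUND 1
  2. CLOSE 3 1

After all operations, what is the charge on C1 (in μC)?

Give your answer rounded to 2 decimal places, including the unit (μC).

Initial: C1(1μF, Q=11μC, V=11.00V), C2(2μF, Q=17μC, V=8.50V), C3(2μF, Q=10μC, V=5.00V)
Op 1: GROUND 1: Q1=0; energy lost=60.500
Op 2: CLOSE 3-1: Q_total=10.00, C_total=3.00, V=3.33; Q3=6.67, Q1=3.33; dissipated=8.333
Final charges: Q1=3.33, Q2=17.00, Q3=6.67

Answer: 3.33 μC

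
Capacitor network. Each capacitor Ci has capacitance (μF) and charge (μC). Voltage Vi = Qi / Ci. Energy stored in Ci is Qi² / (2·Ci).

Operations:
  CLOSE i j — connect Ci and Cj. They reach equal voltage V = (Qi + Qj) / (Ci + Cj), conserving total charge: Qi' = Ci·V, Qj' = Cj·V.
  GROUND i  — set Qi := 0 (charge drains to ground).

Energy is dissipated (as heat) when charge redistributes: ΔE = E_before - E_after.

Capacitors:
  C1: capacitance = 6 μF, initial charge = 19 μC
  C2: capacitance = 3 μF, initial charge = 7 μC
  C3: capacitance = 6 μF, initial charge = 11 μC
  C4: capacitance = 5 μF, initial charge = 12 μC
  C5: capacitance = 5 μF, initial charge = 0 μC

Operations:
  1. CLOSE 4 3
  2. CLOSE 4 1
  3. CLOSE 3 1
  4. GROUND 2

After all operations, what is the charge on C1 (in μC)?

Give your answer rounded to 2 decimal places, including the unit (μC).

Answer: 14.31 μC

Derivation:
Initial: C1(6μF, Q=19μC, V=3.17V), C2(3μF, Q=7μC, V=2.33V), C3(6μF, Q=11μC, V=1.83V), C4(5μF, Q=12μC, V=2.40V), C5(5μF, Q=0μC, V=0.00V)
Op 1: CLOSE 4-3: Q_total=23.00, C_total=11.00, V=2.09; Q4=10.45, Q3=12.55; dissipated=0.438
Op 2: CLOSE 4-1: Q_total=29.45, C_total=11.00, V=2.68; Q4=13.39, Q1=16.07; dissipated=1.578
Op 3: CLOSE 3-1: Q_total=28.61, C_total=12.00, V=2.38; Q3=14.31, Q1=14.31; dissipated=0.516
Op 4: GROUND 2: Q2=0; energy lost=8.167
Final charges: Q1=14.31, Q2=0.00, Q3=14.31, Q4=13.39, Q5=0.00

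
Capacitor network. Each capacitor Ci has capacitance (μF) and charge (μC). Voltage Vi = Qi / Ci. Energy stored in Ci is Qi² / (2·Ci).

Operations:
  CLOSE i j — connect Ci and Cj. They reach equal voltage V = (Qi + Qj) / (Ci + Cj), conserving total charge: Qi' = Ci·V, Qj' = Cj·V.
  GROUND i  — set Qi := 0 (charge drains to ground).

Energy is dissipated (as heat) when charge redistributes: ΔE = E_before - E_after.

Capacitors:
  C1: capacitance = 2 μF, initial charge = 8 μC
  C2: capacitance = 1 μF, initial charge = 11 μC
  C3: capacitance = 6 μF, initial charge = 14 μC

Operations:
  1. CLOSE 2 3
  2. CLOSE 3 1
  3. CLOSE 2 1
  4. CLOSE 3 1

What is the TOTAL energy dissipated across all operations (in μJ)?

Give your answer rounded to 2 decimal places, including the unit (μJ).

Answer: 32.33 μJ

Derivation:
Initial: C1(2μF, Q=8μC, V=4.00V), C2(1μF, Q=11μC, V=11.00V), C3(6μF, Q=14μC, V=2.33V)
Op 1: CLOSE 2-3: Q_total=25.00, C_total=7.00, V=3.57; Q2=3.57, Q3=21.43; dissipated=32.190
Op 2: CLOSE 3-1: Q_total=29.43, C_total=8.00, V=3.68; Q3=22.07, Q1=7.36; dissipated=0.138
Op 3: CLOSE 2-1: Q_total=10.93, C_total=3.00, V=3.64; Q2=3.64, Q1=7.29; dissipated=0.004
Op 4: CLOSE 3-1: Q_total=29.36, C_total=8.00, V=3.67; Q3=22.02, Q1=7.34; dissipated=0.001
Total dissipated: 32.333 μJ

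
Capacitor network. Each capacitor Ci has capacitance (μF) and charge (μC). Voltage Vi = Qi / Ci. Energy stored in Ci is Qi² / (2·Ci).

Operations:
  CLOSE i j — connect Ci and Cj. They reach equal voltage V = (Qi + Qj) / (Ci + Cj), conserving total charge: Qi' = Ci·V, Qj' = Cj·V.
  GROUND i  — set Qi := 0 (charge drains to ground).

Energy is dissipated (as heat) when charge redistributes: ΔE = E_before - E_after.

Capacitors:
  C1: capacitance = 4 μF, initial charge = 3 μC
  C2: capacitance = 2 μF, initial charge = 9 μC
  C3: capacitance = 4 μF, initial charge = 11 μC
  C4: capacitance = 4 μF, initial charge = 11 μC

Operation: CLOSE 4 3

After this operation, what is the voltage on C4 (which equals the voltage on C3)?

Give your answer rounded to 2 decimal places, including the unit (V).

Answer: 2.75 V

Derivation:
Initial: C1(4μF, Q=3μC, V=0.75V), C2(2μF, Q=9μC, V=4.50V), C3(4μF, Q=11μC, V=2.75V), C4(4μF, Q=11μC, V=2.75V)
Op 1: CLOSE 4-3: Q_total=22.00, C_total=8.00, V=2.75; Q4=11.00, Q3=11.00; dissipated=0.000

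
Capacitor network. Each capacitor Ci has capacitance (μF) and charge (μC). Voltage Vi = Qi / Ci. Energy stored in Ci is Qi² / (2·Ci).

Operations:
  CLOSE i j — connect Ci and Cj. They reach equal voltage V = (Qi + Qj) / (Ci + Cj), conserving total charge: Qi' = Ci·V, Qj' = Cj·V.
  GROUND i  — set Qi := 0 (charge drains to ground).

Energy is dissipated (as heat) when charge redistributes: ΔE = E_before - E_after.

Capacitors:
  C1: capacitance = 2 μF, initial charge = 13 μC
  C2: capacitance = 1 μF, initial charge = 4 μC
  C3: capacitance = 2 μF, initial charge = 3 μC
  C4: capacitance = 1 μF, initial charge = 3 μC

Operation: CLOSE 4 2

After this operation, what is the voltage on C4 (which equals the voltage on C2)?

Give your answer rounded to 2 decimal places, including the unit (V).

Answer: 3.50 V

Derivation:
Initial: C1(2μF, Q=13μC, V=6.50V), C2(1μF, Q=4μC, V=4.00V), C3(2μF, Q=3μC, V=1.50V), C4(1μF, Q=3μC, V=3.00V)
Op 1: CLOSE 4-2: Q_total=7.00, C_total=2.00, V=3.50; Q4=3.50, Q2=3.50; dissipated=0.250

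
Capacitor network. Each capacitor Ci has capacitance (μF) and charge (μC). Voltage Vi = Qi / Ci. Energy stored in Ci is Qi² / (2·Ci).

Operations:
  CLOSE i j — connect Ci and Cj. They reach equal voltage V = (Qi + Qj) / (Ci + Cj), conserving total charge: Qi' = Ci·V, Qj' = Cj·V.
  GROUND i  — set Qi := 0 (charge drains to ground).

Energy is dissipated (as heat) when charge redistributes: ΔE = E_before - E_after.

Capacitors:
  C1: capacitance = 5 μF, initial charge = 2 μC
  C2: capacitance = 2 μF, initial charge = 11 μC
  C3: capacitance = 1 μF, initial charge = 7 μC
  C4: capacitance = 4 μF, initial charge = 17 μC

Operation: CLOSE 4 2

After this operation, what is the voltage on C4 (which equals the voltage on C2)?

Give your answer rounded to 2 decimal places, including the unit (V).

Initial: C1(5μF, Q=2μC, V=0.40V), C2(2μF, Q=11μC, V=5.50V), C3(1μF, Q=7μC, V=7.00V), C4(4μF, Q=17μC, V=4.25V)
Op 1: CLOSE 4-2: Q_total=28.00, C_total=6.00, V=4.67; Q4=18.67, Q2=9.33; dissipated=1.042

Answer: 4.67 V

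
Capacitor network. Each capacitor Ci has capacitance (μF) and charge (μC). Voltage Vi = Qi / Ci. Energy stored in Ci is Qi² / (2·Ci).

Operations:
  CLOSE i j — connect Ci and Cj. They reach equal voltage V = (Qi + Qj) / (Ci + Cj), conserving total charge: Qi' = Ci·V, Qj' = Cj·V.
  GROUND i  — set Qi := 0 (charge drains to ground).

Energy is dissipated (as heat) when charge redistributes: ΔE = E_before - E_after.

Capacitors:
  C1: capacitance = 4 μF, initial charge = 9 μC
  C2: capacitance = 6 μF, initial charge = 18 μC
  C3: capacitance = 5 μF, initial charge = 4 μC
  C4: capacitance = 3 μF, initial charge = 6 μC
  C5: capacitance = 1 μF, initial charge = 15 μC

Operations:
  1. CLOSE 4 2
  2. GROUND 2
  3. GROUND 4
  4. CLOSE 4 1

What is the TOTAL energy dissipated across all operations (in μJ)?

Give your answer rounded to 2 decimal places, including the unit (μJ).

Initial: C1(4μF, Q=9μC, V=2.25V), C2(6μF, Q=18μC, V=3.00V), C3(5μF, Q=4μC, V=0.80V), C4(3μF, Q=6μC, V=2.00V), C5(1μF, Q=15μC, V=15.00V)
Op 1: CLOSE 4-2: Q_total=24.00, C_total=9.00, V=2.67; Q4=8.00, Q2=16.00; dissipated=1.000
Op 2: GROUND 2: Q2=0; energy lost=21.333
Op 3: GROUND 4: Q4=0; energy lost=10.667
Op 4: CLOSE 4-1: Q_total=9.00, C_total=7.00, V=1.29; Q4=3.86, Q1=5.14; dissipated=4.339
Total dissipated: 37.339 μJ

Answer: 37.34 μJ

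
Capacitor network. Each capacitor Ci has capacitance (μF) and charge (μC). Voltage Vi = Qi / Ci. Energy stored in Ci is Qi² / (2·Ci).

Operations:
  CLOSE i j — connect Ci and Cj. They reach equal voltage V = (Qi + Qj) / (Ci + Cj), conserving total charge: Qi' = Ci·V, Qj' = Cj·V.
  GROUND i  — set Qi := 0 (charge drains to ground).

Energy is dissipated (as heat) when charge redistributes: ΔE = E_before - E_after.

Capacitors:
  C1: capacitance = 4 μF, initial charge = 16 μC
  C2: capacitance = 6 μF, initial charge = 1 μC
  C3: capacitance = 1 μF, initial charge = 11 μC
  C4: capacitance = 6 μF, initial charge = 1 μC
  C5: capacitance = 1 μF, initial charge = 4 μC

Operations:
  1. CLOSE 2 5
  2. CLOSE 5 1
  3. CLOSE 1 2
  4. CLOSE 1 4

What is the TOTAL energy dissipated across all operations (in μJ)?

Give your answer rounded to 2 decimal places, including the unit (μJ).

Initial: C1(4μF, Q=16μC, V=4.00V), C2(6μF, Q=1μC, V=0.17V), C3(1μF, Q=11μC, V=11.00V), C4(6μF, Q=1μC, V=0.17V), C5(1μF, Q=4μC, V=4.00V)
Op 1: CLOSE 2-5: Q_total=5.00, C_total=7.00, V=0.71; Q2=4.29, Q5=0.71; dissipated=6.298
Op 2: CLOSE 5-1: Q_total=16.71, C_total=5.00, V=3.34; Q5=3.34, Q1=13.37; dissipated=4.318
Op 3: CLOSE 1-2: Q_total=17.66, C_total=10.00, V=1.77; Q1=7.06, Q2=10.59; dissipated=8.291
Op 4: CLOSE 1-4: Q_total=8.06, C_total=10.00, V=0.81; Q1=3.23, Q4=4.84; dissipated=3.068
Total dissipated: 21.976 μJ

Answer: 21.98 μJ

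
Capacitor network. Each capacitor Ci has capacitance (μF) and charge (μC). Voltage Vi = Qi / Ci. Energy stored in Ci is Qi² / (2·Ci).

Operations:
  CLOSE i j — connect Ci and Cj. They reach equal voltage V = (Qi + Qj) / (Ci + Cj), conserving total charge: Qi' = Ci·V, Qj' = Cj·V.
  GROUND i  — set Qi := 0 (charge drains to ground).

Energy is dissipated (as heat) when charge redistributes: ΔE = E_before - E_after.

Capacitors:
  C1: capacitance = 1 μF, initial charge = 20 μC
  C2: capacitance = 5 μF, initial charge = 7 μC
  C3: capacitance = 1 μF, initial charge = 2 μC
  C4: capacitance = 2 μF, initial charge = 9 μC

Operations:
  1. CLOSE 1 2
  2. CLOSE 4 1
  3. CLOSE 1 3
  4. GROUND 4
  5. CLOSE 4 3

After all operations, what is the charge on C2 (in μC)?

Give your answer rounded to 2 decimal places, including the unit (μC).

Initial: C1(1μF, Q=20μC, V=20.00V), C2(5μF, Q=7μC, V=1.40V), C3(1μF, Q=2μC, V=2.00V), C4(2μF, Q=9μC, V=4.50V)
Op 1: CLOSE 1-2: Q_total=27.00, C_total=6.00, V=4.50; Q1=4.50, Q2=22.50; dissipated=144.150
Op 2: CLOSE 4-1: Q_total=13.50, C_total=3.00, V=4.50; Q4=9.00, Q1=4.50; dissipated=0.000
Op 3: CLOSE 1-3: Q_total=6.50, C_total=2.00, V=3.25; Q1=3.25, Q3=3.25; dissipated=1.562
Op 4: GROUND 4: Q4=0; energy lost=20.250
Op 5: CLOSE 4-3: Q_total=3.25, C_total=3.00, V=1.08; Q4=2.17, Q3=1.08; dissipated=3.521
Final charges: Q1=3.25, Q2=22.50, Q3=1.08, Q4=2.17

Answer: 22.50 μC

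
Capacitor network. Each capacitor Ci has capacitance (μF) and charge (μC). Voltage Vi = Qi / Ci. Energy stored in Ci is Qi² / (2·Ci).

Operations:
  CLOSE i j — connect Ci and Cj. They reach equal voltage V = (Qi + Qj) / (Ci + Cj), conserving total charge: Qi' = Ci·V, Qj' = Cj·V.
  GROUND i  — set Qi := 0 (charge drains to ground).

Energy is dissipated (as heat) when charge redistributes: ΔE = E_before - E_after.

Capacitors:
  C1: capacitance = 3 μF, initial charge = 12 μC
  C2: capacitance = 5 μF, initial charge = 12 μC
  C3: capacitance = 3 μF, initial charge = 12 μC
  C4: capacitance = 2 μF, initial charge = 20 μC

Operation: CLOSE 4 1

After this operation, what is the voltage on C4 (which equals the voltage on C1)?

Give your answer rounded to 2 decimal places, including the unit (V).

Initial: C1(3μF, Q=12μC, V=4.00V), C2(5μF, Q=12μC, V=2.40V), C3(3μF, Q=12μC, V=4.00V), C4(2μF, Q=20μC, V=10.00V)
Op 1: CLOSE 4-1: Q_total=32.00, C_total=5.00, V=6.40; Q4=12.80, Q1=19.20; dissipated=21.600

Answer: 6.40 V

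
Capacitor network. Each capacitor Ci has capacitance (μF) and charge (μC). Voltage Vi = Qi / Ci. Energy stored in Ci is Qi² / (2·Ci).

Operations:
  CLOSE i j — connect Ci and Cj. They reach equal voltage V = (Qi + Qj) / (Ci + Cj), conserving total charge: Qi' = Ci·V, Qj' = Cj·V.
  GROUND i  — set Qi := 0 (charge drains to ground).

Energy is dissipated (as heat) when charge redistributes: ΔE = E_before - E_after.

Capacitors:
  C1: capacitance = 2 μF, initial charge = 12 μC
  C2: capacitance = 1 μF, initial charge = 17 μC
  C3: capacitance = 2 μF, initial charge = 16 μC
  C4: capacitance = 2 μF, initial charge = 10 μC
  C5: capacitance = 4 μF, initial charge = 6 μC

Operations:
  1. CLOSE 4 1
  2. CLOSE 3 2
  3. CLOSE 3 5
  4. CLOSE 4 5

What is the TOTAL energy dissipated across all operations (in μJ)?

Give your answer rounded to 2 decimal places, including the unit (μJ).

Answer: 88.13 μJ

Derivation:
Initial: C1(2μF, Q=12μC, V=6.00V), C2(1μF, Q=17μC, V=17.00V), C3(2μF, Q=16μC, V=8.00V), C4(2μF, Q=10μC, V=5.00V), C5(4μF, Q=6μC, V=1.50V)
Op 1: CLOSE 4-1: Q_total=22.00, C_total=4.00, V=5.50; Q4=11.00, Q1=11.00; dissipated=0.500
Op 2: CLOSE 3-2: Q_total=33.00, C_total=3.00, V=11.00; Q3=22.00, Q2=11.00; dissipated=27.000
Op 3: CLOSE 3-5: Q_total=28.00, C_total=6.00, V=4.67; Q3=9.33, Q5=18.67; dissipated=60.167
Op 4: CLOSE 4-5: Q_total=29.67, C_total=6.00, V=4.94; Q4=9.89, Q5=19.78; dissipated=0.463
Total dissipated: 88.130 μJ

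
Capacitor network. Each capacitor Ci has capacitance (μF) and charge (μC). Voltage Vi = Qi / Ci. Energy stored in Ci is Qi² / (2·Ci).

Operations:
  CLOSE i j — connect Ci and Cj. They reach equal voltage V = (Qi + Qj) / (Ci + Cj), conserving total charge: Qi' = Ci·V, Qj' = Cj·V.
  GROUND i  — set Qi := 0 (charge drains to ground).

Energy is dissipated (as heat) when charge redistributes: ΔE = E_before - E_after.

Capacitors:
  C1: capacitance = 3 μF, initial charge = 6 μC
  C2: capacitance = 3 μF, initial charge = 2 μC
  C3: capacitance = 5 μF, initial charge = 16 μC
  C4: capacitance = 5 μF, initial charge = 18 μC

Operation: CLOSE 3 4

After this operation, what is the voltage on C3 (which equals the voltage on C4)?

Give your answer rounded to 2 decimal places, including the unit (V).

Answer: 3.40 V

Derivation:
Initial: C1(3μF, Q=6μC, V=2.00V), C2(3μF, Q=2μC, V=0.67V), C3(5μF, Q=16μC, V=3.20V), C4(5μF, Q=18μC, V=3.60V)
Op 1: CLOSE 3-4: Q_total=34.00, C_total=10.00, V=3.40; Q3=17.00, Q4=17.00; dissipated=0.200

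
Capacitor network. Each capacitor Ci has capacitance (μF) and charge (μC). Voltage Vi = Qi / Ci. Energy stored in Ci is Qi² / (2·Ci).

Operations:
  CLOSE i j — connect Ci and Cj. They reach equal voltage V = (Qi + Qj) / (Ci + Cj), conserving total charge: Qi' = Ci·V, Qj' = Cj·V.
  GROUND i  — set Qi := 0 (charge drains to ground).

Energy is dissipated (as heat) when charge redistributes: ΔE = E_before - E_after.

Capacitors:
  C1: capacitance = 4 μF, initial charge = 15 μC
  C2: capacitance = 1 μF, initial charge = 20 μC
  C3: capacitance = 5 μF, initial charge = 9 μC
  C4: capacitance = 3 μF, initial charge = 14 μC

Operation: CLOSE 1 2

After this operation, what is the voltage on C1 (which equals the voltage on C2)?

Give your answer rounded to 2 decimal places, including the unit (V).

Initial: C1(4μF, Q=15μC, V=3.75V), C2(1μF, Q=20μC, V=20.00V), C3(5μF, Q=9μC, V=1.80V), C4(3μF, Q=14μC, V=4.67V)
Op 1: CLOSE 1-2: Q_total=35.00, C_total=5.00, V=7.00; Q1=28.00, Q2=7.00; dissipated=105.625

Answer: 7.00 V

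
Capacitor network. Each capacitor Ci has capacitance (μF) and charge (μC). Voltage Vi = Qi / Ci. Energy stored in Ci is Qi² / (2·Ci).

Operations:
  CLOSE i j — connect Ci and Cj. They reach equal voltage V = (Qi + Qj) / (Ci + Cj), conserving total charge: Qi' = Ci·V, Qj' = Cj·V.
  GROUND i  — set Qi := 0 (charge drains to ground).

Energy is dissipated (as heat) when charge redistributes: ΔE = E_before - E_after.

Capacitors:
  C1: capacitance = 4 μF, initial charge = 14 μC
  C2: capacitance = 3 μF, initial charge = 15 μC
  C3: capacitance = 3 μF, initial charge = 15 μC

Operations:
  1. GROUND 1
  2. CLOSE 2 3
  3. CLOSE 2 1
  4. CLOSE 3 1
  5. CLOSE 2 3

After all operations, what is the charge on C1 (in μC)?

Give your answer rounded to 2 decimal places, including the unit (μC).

Answer: 13.47 μC

Derivation:
Initial: C1(4μF, Q=14μC, V=3.50V), C2(3μF, Q=15μC, V=5.00V), C3(3μF, Q=15μC, V=5.00V)
Op 1: GROUND 1: Q1=0; energy lost=24.500
Op 2: CLOSE 2-3: Q_total=30.00, C_total=6.00, V=5.00; Q2=15.00, Q3=15.00; dissipated=0.000
Op 3: CLOSE 2-1: Q_total=15.00, C_total=7.00, V=2.14; Q2=6.43, Q1=8.57; dissipated=21.429
Op 4: CLOSE 3-1: Q_total=23.57, C_total=7.00, V=3.37; Q3=10.10, Q1=13.47; dissipated=6.997
Op 5: CLOSE 2-3: Q_total=16.53, C_total=6.00, V=2.76; Q2=8.27, Q3=8.27; dissipated=1.125
Final charges: Q1=13.47, Q2=8.27, Q3=8.27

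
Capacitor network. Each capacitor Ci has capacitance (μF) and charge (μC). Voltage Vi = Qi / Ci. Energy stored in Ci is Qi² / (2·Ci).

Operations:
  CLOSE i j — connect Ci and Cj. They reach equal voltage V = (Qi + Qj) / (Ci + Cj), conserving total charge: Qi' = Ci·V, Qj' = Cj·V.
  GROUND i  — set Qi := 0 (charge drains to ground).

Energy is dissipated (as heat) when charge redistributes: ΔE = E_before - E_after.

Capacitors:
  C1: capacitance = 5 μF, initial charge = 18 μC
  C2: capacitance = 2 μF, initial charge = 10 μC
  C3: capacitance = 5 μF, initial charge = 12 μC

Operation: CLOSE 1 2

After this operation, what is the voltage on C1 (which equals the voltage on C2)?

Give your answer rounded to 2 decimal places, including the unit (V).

Answer: 4.00 V

Derivation:
Initial: C1(5μF, Q=18μC, V=3.60V), C2(2μF, Q=10μC, V=5.00V), C3(5μF, Q=12μC, V=2.40V)
Op 1: CLOSE 1-2: Q_total=28.00, C_total=7.00, V=4.00; Q1=20.00, Q2=8.00; dissipated=1.400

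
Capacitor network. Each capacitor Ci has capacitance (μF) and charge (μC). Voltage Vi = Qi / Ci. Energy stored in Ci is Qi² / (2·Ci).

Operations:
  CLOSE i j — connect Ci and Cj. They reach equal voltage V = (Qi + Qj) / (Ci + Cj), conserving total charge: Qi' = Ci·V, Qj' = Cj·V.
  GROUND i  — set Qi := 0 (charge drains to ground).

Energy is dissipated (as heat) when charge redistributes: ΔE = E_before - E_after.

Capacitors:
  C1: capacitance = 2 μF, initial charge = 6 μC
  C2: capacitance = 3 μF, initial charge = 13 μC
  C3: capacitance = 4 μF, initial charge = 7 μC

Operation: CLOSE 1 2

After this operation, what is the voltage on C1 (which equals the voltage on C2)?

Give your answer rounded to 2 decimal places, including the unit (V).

Initial: C1(2μF, Q=6μC, V=3.00V), C2(3μF, Q=13μC, V=4.33V), C3(4μF, Q=7μC, V=1.75V)
Op 1: CLOSE 1-2: Q_total=19.00, C_total=5.00, V=3.80; Q1=7.60, Q2=11.40; dissipated=1.067

Answer: 3.80 V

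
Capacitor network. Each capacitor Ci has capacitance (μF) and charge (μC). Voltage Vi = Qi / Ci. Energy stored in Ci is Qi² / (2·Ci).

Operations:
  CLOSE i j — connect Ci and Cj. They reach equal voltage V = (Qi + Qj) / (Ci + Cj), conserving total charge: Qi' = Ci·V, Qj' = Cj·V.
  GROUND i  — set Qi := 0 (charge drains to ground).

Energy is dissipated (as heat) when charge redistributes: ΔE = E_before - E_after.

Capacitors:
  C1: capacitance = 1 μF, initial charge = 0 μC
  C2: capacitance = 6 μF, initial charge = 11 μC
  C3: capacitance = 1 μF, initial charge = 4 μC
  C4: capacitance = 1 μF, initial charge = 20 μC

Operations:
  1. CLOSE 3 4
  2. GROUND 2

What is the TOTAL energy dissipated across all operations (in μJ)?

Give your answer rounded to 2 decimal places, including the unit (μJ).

Initial: C1(1μF, Q=0μC, V=0.00V), C2(6μF, Q=11μC, V=1.83V), C3(1μF, Q=4μC, V=4.00V), C4(1μF, Q=20μC, V=20.00V)
Op 1: CLOSE 3-4: Q_total=24.00, C_total=2.00, V=12.00; Q3=12.00, Q4=12.00; dissipated=64.000
Op 2: GROUND 2: Q2=0; energy lost=10.083
Total dissipated: 74.083 μJ

Answer: 74.08 μJ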